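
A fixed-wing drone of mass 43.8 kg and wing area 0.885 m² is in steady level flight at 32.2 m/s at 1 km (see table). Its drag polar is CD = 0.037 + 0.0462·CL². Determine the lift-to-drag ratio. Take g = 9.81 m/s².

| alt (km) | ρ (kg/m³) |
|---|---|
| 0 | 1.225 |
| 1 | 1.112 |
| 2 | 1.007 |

At 1 km, from the table: ρ = 1.112 kg/m³.
Weight W = mg = 43.8 × 9.81 = 429.68 N; in level flight L = W.
q = ½ρv² = ½ × 1.112 × 32.2² = 576.5 Pa.
Required CL = L/(qS) = 429.68/(576.5·0.885) = 0.8422.
CD = 0.037 + 0.0462 × 0.8422² = 0.06977.
L/D = CL/CD = 0.8422 / 0.06977 = 12.1

L/D = 12.1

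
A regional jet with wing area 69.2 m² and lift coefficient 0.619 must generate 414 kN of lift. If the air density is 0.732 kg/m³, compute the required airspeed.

v = 163 m/s

L = ½ρv²S·CL ⇒ v = √(2L/(ρ·S·CL))
v = √(2 × 4.14×10^5 / (0.732 × 69.2 × 0.619)) = √26410 = 163 m/s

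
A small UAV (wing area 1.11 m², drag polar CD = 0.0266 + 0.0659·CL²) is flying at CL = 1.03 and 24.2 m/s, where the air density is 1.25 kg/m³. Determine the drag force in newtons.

CD = 0.0266 + 0.0659 × 1.03² = 0.09651
D = ½ρv²S·CD = ½ × 1.25 × 24.2² × 1.11 × 0.09651 = 39.2 N

D = 39.2 N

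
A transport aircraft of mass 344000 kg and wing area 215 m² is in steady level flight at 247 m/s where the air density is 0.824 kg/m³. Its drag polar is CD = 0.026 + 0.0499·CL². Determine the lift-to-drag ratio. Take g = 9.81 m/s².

L/D = 13.7

Level flight ⇒ L = W = m·g = 344000 × 9.81 = 3.3746×10^6 N.
q = ½ρv² = ½ × 0.824 × 247² = 25140 Pa.
CL = 2W/(ρv²S) = 2×3.3746×10^6/(0.824×247²×215) = 0.6245.
CD = 0.026 + 0.0499 × 0.6245² = 0.04546.
L/D = CL/CD = 0.6245 / 0.04546 = 13.7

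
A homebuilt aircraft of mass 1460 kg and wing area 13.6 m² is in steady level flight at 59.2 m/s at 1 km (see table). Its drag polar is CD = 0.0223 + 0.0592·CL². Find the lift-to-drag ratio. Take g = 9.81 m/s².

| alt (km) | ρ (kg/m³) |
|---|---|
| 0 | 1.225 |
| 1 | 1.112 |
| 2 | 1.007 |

L/D = 13.7

At 1 km, from the table: ρ = 1.112 kg/m³.
Level flight ⇒ L = W = m·g = 1460 × 9.81 = 14323 N.
q = ½ρv² = ½ × 1.112 × 59.2² = 1949 Pa.
CL = 2W/(ρv²S) = 2×14323/(1.112×59.2²×13.6) = 0.5405.
CD = 0.0223 + 0.0592 × 0.5405² = 0.03959.
L/D = CL/CD = 0.5405 / 0.03959 = 13.7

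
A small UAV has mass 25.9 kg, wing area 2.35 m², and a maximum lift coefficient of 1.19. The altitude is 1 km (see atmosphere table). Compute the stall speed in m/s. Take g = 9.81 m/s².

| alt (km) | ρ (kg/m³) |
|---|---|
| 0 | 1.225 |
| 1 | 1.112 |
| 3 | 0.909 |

V_stall = 12.8 m/s

At 1 km, from the table: ρ = 1.112 kg/m³.
Stall occurs when L = W at CL,max. W = mg = 25.9 × 9.81 = 254.1 N.
V_stall = √(2W/(ρ·S·CL,max)) = √(2 × 254.1 / (1.112 × 2.35 × 1.19))
V_stall = √163.4 = 12.8 m/s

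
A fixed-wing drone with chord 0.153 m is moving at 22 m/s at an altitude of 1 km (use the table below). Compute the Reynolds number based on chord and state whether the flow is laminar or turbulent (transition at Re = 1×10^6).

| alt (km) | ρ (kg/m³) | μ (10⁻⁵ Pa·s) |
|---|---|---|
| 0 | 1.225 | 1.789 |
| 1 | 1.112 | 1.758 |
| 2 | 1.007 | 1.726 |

Re = 2.13×10^5 (laminar)

At 1 km, from the table: ρ = 1.112 kg/m³, μ = 1.758×10⁻⁵ Pa·s.
Re = ρ·v·c/μ = 1.112 × 22 × 0.153 / (1.758×10⁻⁵) = 2.13×10^5
Since 2.13×10^5 < 1×10^6, the flow is laminar.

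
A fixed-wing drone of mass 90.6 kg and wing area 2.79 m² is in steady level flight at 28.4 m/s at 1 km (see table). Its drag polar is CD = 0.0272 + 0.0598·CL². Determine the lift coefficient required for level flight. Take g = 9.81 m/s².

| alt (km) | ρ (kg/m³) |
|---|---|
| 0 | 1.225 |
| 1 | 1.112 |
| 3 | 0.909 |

CL = 0.71

At 1 km, from the table: ρ = 1.112 kg/m³.
In steady level flight, lift balances weight: W = mg = 90.6 × 9.81 = 888.79 N.
q = ½ρv² = ½ × 1.112 × 28.4² = 448.4 Pa.
CL = W/(q·S) = 888.79 / (448.4 × 2.79) = 0.7104.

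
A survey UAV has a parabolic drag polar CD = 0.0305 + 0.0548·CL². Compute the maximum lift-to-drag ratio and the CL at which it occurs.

(L/D)max = 12.2, at CL = 0.746

For CD = CD0 + K·CL², (L/D)max occurs at CL* = √(CD0/K) and equals 1/(2√(K·CD0)).
(L/D)max = 1/(2√(0.0548 × 0.0305)) = 1/(2 × 0.04088) = 12.2
CL* = √(0.0305/0.0548) = 0.746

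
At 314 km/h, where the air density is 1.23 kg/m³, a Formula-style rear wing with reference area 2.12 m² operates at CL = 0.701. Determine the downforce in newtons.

L = 6950 N

Convert speed: v = 314 km/h ÷ 3.6 = 87.22 m/s.
Dynamic pressure q = ½ρv² = ½ × 1.23 × 87.22² = 4679 Pa.
L = q·S·CL = 4679 × 2.12 × 0.701 = 6950 N ≈ 6.95 kN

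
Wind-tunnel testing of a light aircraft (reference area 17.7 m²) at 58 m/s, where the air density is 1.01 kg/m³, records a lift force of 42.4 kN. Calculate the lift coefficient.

From L = ½ρv²S·CL, rearranging gives CL = 2L/(ρv²S).
CL = 2 × 42400 / (1.01 × 58² × 17.7) = 1.41

CL = 1.41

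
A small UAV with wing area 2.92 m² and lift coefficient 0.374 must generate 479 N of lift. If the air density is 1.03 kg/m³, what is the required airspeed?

L = ½ρv²S·CL ⇒ v = √(2L/(ρ·S·CL))
v = √(2 × 479 / (1.03 × 2.92 × 0.374)) = √851.7 = 29.2 m/s

v = 29.2 m/s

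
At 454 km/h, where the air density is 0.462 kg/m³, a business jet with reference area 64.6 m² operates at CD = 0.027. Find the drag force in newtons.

Convert speed: v = 454 km/h ÷ 3.6 = 126.1 m/s.
Dynamic pressure q = ½ρv² = ½ × 0.462 × 126.1² = 3674 Pa.
D = q·S·CD = 3674 × 64.6 × 0.027 = 6410 N ≈ 6.41 kN

D = 6410 N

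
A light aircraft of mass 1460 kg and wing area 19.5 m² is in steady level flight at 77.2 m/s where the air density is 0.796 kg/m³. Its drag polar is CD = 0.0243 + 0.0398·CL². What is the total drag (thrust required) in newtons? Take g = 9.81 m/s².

D = 1300 N

Weight W = mg = 1460 × 9.81 = 14323 N; in level flight L = W.
q = ½ρv² = ½ × 0.796 × 77.2² = 2372 Pa.
Required CL = L/(qS) = 14323/(2372·19.5) = 0.3096.
CD = 0.0243 + 0.0398 × 0.3096² = 0.02812.
D = q·S·CD = 2372 × 19.5 × 0.02812 = 1300 N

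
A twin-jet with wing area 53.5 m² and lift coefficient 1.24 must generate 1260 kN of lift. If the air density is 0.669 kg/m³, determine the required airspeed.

L = ½ρv²S·CL ⇒ v = √(2L/(ρ·S·CL))
v = √(2 × 1.26×10^6 / (0.669 × 53.5 × 1.24)) = √56780 = 238 m/s

v = 238 m/s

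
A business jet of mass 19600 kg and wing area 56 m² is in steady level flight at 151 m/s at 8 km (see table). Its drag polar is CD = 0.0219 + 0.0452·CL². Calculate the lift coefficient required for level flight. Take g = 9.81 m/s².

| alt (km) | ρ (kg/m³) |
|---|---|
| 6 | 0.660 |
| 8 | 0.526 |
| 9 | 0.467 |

At 8 km, from the table: ρ = 0.526 kg/m³.
Weight W = mg = 19600 × 9.81 = 1.9228×10^5 N; in level flight L = W.
q = ½ρv² = ½ × 0.526 × 151² = 5997 Pa.
CL = 2W/(ρv²S) = 2×1.9228×10^5/(0.526×151²×56) = 0.5726.

CL = 0.573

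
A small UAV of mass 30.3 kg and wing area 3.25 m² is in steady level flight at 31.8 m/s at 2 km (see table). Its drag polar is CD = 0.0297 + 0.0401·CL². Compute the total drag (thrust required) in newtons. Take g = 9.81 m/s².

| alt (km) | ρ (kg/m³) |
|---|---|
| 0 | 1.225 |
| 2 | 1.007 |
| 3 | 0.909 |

At 2 km, from the table: ρ = 1.007 kg/m³.
Level flight ⇒ L = W = m·g = 30.3 × 9.81 = 297.24 N.
q = ½ρv² = ½ × 1.007 × 31.8² = 509.2 Pa.
Required CL = L/(qS) = 297.24/(509.2·3.25) = 0.1796.
CD = 0.0297 + 0.0401 × 0.1796² = 0.03099.
D = q·S·CD = 509.2 × 3.25 × 0.03099 = 51.29 N

D = 51.3 N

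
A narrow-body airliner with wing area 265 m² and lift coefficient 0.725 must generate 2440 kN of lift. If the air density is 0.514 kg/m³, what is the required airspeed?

L = ½ρv²S·CL ⇒ v = √(2L/(ρ·S·CL))
v = √(2 × 2.44×10^6 / (0.514 × 265 × 0.725)) = √49420 = 222 m/s

v = 222 m/s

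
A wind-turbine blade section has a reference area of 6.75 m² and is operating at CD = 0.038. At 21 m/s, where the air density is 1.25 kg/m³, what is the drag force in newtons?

Dynamic pressure q = ½ρv² = ½ × 1.25 × 21² = 275.6 Pa.
D = q·S·CD = 275.6 × 6.75 × 0.038 = 70.7 N

D = 70.7 N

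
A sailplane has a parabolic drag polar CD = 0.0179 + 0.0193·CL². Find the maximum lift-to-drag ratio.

(L/D)max = 26.9

For CD = CD0 + K·CL², (L/D)max occurs at CL* = √(CD0/K) and equals 1/(2√(K·CD0)).
(L/D)max = 1/(2√(0.0193 × 0.0179)) = 1/(2 × 0.01859) = 26.9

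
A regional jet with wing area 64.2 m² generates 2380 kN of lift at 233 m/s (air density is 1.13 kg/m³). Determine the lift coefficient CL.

CL = 1.21

From L = ½ρv²S·CL, rearranging gives CL = 2L/(ρv²S).
CL = 2 × 2.38×10^6 / (1.13 × 233² × 64.2) = 1.21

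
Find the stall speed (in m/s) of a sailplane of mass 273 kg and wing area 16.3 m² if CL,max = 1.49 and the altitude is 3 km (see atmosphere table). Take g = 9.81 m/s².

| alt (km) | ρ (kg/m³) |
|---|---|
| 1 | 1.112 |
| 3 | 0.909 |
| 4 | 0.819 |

At 3 km, from the table: ρ = 0.909 kg/m³.
Stall occurs when L = W at CL,max. W = mg = 273 × 9.81 = 2678 N.
From L = ½ρV²S·CL,max = W: V_stall = √(2W/(ρSCL,max)) = √(2·2678/(0.909·16.3·1.49))
V_stall = √242.6 = 15.6 m/s

V_stall = 15.6 m/s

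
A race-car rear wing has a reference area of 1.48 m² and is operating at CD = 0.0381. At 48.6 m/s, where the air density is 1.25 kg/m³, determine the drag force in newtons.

D = 83.2 N

Dynamic pressure q = ½ρv² = ½ × 1.25 × 48.6² = 1476 Pa.
D = q·S·CD = 1476 × 1.48 × 0.0381 = 83.2 N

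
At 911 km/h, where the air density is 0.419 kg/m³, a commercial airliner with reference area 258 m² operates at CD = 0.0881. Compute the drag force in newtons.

D = 3.05×10^5 N

Convert speed: v = 911 km/h ÷ 3.6 = 253.1 m/s.
D = ½ρv²S·CD = ½ × 0.419 × 253.1² × 258 × 0.0881 = 3.05×10^5 N ≈ 305 kN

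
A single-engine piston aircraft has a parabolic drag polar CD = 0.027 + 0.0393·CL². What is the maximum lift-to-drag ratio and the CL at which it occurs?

(L/D)max = 15.3, at CL = 0.829

For CD = CD0 + K·CL², (L/D)max occurs at CL* = √(CD0/K) and equals 1/(2√(K·CD0)).
(L/D)max = 1/(2√(0.0393 × 0.027)) = 1/(2 × 0.03257) = 15.3
CL* = √(0.027/0.0393) = 0.829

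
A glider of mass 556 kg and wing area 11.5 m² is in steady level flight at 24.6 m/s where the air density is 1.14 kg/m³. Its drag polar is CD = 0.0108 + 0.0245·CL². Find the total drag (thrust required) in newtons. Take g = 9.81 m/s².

D = 227 N

In steady level flight, lift balances weight: W = mg = 556 × 9.81 = 5454.4 N.
q = ½ρv² = ½ × 1.14 × 24.6² = 344.9 Pa.
Required CL = L/(qS) = 5454.4/(344.9·11.5) = 1.375.
CD = 0.0108 + 0.0245 × 1.375² = 0.05712.
D = q·S·CD = 344.9 × 11.5 × 0.05712 = 226.6 N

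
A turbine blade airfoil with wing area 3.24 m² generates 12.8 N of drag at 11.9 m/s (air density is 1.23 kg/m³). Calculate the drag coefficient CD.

From D = ½ρv²S·CD, rearranging gives CD = 2D/(ρv²S).
CD = 2 × 12.8 / (1.23 × 11.9² × 3.24) = 0.0454

CD = 0.0454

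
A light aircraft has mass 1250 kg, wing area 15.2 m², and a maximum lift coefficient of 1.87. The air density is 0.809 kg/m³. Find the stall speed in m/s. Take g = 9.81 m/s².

Stall occurs when L = W at CL,max. W = mg = 1250 × 9.81 = 12260 N.
V_stall = √(2W/(ρ·S·CL,max)) = √(2 × 12260 / (0.809 × 15.2 × 1.87))
V_stall = √1067 = 32.7 m/s

V_stall = 32.7 m/s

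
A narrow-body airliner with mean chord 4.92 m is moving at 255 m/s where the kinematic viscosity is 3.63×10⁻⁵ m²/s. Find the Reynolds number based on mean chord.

Re = v·c/ν = 255 × 4.92 / (3.63×10⁻⁵) = 3.46×10^7

Re = 3.46×10^7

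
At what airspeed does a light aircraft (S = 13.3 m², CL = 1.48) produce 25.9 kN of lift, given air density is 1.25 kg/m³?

L = ½ρv²S·CL ⇒ v = √(2L/(ρ·S·CL))
v = √(2 × 25900 / (1.25 × 13.3 × 1.48)) = √2105 = 45.9 m/s

v = 45.9 m/s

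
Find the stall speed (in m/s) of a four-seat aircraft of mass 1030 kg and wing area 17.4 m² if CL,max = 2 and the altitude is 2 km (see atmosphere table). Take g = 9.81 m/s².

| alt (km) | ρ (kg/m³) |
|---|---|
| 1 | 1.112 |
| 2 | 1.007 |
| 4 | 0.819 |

At 2 km, from the table: ρ = 1.007 kg/m³.
Stall occurs when L = W at CL,max. W = mg = 1030 × 9.81 = 10100 N.
From L = ½ρV²S·CL,max = W: V_stall = √(2W/(ρSCL,max)) = √(2·10100/(1.007·17.4·2))
V_stall = √576.7 = 24 m/s

V_stall = 24 m/s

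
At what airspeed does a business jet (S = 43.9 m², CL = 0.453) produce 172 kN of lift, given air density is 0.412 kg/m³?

L = ½ρv²S·CL ⇒ v = √(2L/(ρ·S·CL))
v = √(2 × 1.72×10^5 / (0.412 × 43.9 × 0.453)) = √41990 = 205 m/s

v = 205 m/s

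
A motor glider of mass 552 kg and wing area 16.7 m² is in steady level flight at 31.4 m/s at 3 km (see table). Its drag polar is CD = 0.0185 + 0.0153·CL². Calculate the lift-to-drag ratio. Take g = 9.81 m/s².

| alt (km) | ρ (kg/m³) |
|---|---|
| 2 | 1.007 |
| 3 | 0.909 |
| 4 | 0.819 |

At 3 km, from the table: ρ = 0.909 kg/m³.
Weight W = mg = 552 × 9.81 = 5415.1 N; in level flight L = W.
q = ½ρv² = ½ × 0.909 × 31.4² = 448.1 Pa.
CL = W/(q·S) = 5415.1 / (448.1 × 16.7) = 0.7236.
CD = 0.0185 + 0.0153 × 0.7236² = 0.02651.
L/D = CL/CD = 0.7236 / 0.02651 = 27.3

L/D = 27.3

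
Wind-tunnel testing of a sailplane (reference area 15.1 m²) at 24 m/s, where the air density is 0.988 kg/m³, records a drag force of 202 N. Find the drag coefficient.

CD = 0.047

From D = ½ρv²S·CD, rearranging gives CD = 2D/(ρv²S).
CD = 2 × 202 / (0.988 × 24² × 15.1) = 0.047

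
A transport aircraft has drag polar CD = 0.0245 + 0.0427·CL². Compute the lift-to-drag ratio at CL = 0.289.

CD = 0.0245 + 0.0427 × 0.289² = 0.02807
L/D = CL/CD = 0.289 / 0.02807 = 10.3

L/D = 10.3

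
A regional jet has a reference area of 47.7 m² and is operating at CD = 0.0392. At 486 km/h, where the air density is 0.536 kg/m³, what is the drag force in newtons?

D = 9130 N

Convert speed: v = 486 km/h ÷ 3.6 = 135 m/s.
Dynamic pressure q = ½ρv² = ½ × 0.536 × 135² = 4884 Pa.
D = q·S·CD = 4884 × 47.7 × 0.0392 = 9130 N ≈ 9.13 kN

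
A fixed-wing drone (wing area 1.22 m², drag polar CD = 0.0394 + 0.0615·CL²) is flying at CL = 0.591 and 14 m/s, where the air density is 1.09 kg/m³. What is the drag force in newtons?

D = 7.93 N

CD = 0.0394 + 0.0615 × 0.591² = 0.06088
D = ½ρv²S·CD = ½ × 1.09 × 14² × 1.22 × 0.06088 = 7.93 N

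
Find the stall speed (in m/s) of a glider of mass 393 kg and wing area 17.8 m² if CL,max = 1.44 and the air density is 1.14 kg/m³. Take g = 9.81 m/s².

Stall occurs when L = W at CL,max. W = mg = 393 × 9.81 = 3855 N.
V_stall = √(2W/(ρ·S·CL,max)) = √(2 × 3855 / (1.14 × 17.8 × 1.44))
V_stall = √263.9 = 16.2 m/s

V_stall = 16.2 m/s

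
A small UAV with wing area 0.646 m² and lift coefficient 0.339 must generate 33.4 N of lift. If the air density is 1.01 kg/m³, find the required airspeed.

L = ½ρv²S·CL ⇒ v = √(2L/(ρ·S·CL))
v = √(2 × 33.4 / (1.01 × 0.646 × 0.339)) = √302 = 17.4 m/s

v = 17.4 m/s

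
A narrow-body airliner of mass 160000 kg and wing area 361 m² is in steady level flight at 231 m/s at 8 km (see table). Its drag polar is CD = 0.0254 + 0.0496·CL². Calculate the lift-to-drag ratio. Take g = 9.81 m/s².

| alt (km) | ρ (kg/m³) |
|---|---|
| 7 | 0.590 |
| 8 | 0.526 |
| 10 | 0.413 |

At 8 km, from the table: ρ = 0.526 kg/m³.
In steady level flight, lift balances weight: W = mg = 160000 × 9.81 = 1.5696×10^6 N.
q = ½ρv² = ½ × 0.526 × 231² = 14030 Pa.
CL = 2W/(ρv²S) = 2×1.5696×10^6/(0.526×231²×361) = 0.3098.
CD = 0.0254 + 0.0496 × 0.3098² = 0.03016.
L/D = CL/CD = 0.3098 / 0.03016 = 10.3

L/D = 10.3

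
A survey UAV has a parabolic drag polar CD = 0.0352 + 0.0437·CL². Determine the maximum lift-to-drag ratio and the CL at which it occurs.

(L/D)max = 12.7, at CL = 0.897

For CD = CD0 + K·CL², (L/D)max occurs at CL* = √(CD0/K) and equals 1/(2√(K·CD0)).
(L/D)max = 1/(2√(0.0437 × 0.0352)) = 1/(2 × 0.03922) = 12.7
CL* = √(0.0352/0.0437) = 0.897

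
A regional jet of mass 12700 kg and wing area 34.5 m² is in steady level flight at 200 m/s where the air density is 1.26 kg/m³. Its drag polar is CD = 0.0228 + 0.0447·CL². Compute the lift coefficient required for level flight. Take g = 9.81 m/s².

CL = 0.143

Level flight ⇒ L = W = m·g = 12700 × 9.81 = 1.2459×10^5 N.
q = ½ρv² = ½ × 1.26 × 200² = 25200 Pa.
CL = 2W/(ρv²S) = 2×1.2459×10^5/(1.26×200²×34.5) = 0.1433.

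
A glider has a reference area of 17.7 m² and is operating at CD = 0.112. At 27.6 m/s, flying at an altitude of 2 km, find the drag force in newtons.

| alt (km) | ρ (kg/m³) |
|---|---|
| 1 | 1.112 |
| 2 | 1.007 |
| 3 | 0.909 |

At 2 km, from the table: ρ = 1.007 kg/m³.
D = ½ρv²S·CD = ½ × 1.007 × 27.6² × 17.7 × 0.112 = 760 N

D = 760 N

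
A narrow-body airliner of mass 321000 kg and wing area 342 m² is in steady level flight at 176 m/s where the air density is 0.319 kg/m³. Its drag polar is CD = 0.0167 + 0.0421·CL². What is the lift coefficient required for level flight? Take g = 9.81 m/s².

Level flight ⇒ L = W = m·g = 321000 × 9.81 = 3.149×10^6 N.
Dynamic pressure q = 0.5 × 0.319 × 176² = 4941 Pa.
Required CL = L/(qS) = 3.149×10^6/(4941·342) = 1.864.

CL = 1.86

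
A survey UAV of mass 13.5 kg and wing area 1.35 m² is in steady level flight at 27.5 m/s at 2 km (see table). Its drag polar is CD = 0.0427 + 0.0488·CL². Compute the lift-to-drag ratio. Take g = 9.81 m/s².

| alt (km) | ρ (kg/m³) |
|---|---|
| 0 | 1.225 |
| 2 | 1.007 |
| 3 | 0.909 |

At 2 km, from the table: ρ = 1.007 kg/m³.
In steady level flight, lift balances weight: W = mg = 13.5 × 9.81 = 132.44 N.
q = ½ρv² = ½ × 1.007 × 27.5² = 380.8 Pa.
CL = 2W/(ρv²S) = 2×132.44/(1.007×27.5²×1.35) = 0.2576.
CD = 0.0427 + 0.0488 × 0.2576² = 0.04594.
L/D = CL/CD = 0.2576 / 0.04594 = 5.61

L/D = 5.61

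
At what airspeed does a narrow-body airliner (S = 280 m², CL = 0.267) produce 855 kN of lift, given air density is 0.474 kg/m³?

L = ½ρv²S·CL ⇒ v = √(2L/(ρ·S·CL))
v = √(2 × 8.55×10^5 / (0.474 × 280 × 0.267)) = √48260 = 220 m/s

v = 220 m/s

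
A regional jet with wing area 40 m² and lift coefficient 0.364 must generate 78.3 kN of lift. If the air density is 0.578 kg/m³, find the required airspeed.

L = ½ρv²S·CL ⇒ v = √(2L/(ρ·S·CL))
v = √(2 × 78300 / (0.578 × 40 × 0.364)) = √18610 = 136 m/s

v = 136 m/s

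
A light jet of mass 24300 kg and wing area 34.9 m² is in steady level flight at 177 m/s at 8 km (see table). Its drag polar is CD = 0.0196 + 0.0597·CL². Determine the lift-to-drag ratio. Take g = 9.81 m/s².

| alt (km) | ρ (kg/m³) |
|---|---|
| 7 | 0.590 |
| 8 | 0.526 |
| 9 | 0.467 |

L/D = 13.7

At 8 km, from the table: ρ = 0.526 kg/m³.
In steady level flight, lift balances weight: W = mg = 24300 × 9.81 = 2.3838×10^5 N.
Dynamic pressure q = 0.5 × 0.526 × 177² = 8240 Pa.
CL = W/(q·S) = 2.3838×10^5 / (8240 × 34.9) = 0.829.
CD = 0.0196 + 0.0597 × 0.829² = 0.06063.
L/D = CL/CD = 0.829 / 0.06063 = 13.7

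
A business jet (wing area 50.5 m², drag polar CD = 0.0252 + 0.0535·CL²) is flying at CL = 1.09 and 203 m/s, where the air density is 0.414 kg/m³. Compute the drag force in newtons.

D = 38200 N

CD = 0.0252 + 0.0535 × 1.09² = 0.08876
D = ½ρv²S·CD = ½ × 0.414 × 203² × 50.5 × 0.08876 = 38200 N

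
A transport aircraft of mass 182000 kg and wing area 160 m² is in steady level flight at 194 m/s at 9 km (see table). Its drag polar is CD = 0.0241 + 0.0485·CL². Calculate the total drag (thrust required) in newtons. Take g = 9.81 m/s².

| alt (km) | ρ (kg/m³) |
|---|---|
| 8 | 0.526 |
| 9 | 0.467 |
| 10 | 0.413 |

At 9 km, from the table: ρ = 0.467 kg/m³.
Level flight ⇒ L = W = m·g = 182000 × 9.81 = 1.7854×10^6 N.
q = ½ρv² = ½ × 0.467 × 194² = 8788 Pa.
CL = W/(q·S) = 1.7854×10^6 / (8788 × 160) = 1.27.
CD = 0.0241 + 0.0485 × 1.27² = 0.1023.
D = q·S·CD = 8788 × 160 × 0.1023 = 1.438×10^5 N

D = 1.44×10^5 N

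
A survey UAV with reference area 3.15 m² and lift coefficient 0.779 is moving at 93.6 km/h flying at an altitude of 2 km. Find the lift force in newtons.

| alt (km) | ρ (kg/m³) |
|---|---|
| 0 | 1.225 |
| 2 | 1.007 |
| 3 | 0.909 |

At 2 km, from the table: ρ = 1.007 kg/m³.
Convert speed: v = 93.6 km/h ÷ 3.6 = 26 m/s.
Dynamic pressure q = ½ρv² = ½ × 1.007 × 26² = 340.4 Pa.
L = q·S·CL = 340.4 × 3.15 × 0.779 = 835 N

L = 835 N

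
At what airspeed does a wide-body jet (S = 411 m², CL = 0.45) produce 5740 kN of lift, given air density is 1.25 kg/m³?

v = 223 m/s

L = ½ρv²S·CL ⇒ v = √(2L/(ρ·S·CL))
v = √(2 × 5.74×10^6 / (1.25 × 411 × 0.45)) = √49660 = 223 m/s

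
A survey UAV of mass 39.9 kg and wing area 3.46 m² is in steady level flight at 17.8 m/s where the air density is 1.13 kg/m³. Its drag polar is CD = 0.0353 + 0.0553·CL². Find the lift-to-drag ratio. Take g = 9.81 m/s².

L/D = 11

In steady level flight, lift balances weight: W = mg = 39.9 × 9.81 = 391.42 N.
Dynamic pressure q = 0.5 × 1.13 × 17.8² = 179 Pa.
CL = W/(q·S) = 391.42 / (179 × 3.46) = 0.6319.
CD = 0.0353 + 0.0553 × 0.6319² = 0.05738.
L/D = CL/CD = 0.6319 / 0.05738 = 11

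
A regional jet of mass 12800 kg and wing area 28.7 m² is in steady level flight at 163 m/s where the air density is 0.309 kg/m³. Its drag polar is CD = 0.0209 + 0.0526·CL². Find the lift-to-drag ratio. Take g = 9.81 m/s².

Level flight ⇒ L = W = m·g = 12800 × 9.81 = 1.2557×10^5 N.
Dynamic pressure q = 0.5 × 0.309 × 163² = 4105 Pa.
CL = W/(q·S) = 1.2557×10^5 / (4105 × 28.7) = 1.066.
CD = 0.0209 + 0.0526 × 1.066² = 0.08065.
L/D = CL/CD = 1.066 / 0.08065 = 13.2

L/D = 13.2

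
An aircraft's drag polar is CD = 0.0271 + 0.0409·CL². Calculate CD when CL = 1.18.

CD = 0.0271 + 0.0409 × 1.18² = 0.0271 + 0.05695 = 0.084

CD = 0.084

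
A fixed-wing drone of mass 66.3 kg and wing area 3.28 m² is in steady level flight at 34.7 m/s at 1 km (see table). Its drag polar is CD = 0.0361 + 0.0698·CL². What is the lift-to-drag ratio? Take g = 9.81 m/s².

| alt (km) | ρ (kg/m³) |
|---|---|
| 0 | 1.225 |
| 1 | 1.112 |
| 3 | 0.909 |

L/D = 7.01

At 1 km, from the table: ρ = 1.112 kg/m³.
Weight W = mg = 66.3 × 9.81 = 650.4 N; in level flight L = W.
Dynamic pressure q = 0.5 × 1.112 × 34.7² = 669.5 Pa.
CL = W/(q·S) = 650.4 / (669.5 × 3.28) = 0.2962.
CD = 0.0361 + 0.0698 × 0.2962² = 0.04222.
L/D = CL/CD = 0.2962 / 0.04222 = 7.01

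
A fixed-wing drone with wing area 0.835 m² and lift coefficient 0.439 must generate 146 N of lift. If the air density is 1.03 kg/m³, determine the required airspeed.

v = 27.8 m/s

L = ½ρv²S·CL ⇒ v = √(2L/(ρ·S·CL))
v = √(2 × 146 / (1.03 × 0.835 × 0.439)) = √773.4 = 27.8 m/s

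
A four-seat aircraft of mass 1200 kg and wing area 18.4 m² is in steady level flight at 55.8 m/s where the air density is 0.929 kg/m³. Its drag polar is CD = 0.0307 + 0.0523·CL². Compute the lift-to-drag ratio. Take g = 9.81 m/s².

In steady level flight, lift balances weight: W = mg = 1200 × 9.81 = 11772 N.
q = ½ρv² = ½ × 0.929 × 55.8² = 1446 Pa.
CL = 2W/(ρv²S) = 2×11772/(0.929×55.8²×18.4) = 0.4424.
CD = 0.0307 + 0.0523 × 0.4424² = 0.04093.
L/D = CL/CD = 0.4424 / 0.04093 = 10.8

L/D = 10.8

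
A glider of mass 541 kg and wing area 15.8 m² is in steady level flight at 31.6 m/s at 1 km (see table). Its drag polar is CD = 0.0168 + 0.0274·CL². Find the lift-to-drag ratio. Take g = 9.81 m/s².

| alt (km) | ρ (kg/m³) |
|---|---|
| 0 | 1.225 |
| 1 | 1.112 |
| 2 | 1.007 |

At 1 km, from the table: ρ = 1.112 kg/m³.
In steady level flight, lift balances weight: W = mg = 541 × 9.81 = 5307.2 N.
Dynamic pressure q = 0.5 × 1.112 × 31.6² = 555.2 Pa.
Required CL = L/(qS) = 5307.2/(555.2·15.8) = 0.605.
CD = 0.0168 + 0.0274 × 0.605² = 0.02683.
L/D = CL/CD = 0.605 / 0.02683 = 22.6

L/D = 22.6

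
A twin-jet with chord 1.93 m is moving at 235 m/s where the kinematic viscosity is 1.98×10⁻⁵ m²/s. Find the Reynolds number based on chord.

Re = v·c/ν = 235 × 1.93 / (1.98×10⁻⁵) = 2.29×10^7

Re = 2.29×10^7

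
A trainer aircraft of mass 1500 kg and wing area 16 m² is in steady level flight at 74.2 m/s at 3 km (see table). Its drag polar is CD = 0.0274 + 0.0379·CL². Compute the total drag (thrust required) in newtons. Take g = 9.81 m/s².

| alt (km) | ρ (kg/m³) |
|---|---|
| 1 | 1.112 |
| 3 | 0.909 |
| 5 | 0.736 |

At 3 km, from the table: ρ = 0.909 kg/m³.
Weight W = mg = 1500 × 9.81 = 14715 N; in level flight L = W.
Dynamic pressure q = 0.5 × 0.909 × 74.2² = 2502 Pa.
CL = 2W/(ρv²S) = 2×14715/(0.909×74.2²×16) = 0.3675.
CD = 0.0274 + 0.0379 × 0.3675² = 0.03252.
D = q·S·CD = 2502 × 16 × 0.03252 = 1302 N

D = 1300 N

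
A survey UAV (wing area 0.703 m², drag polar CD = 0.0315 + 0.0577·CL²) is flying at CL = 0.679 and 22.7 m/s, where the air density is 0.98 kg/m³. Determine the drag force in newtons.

D = 10.3 N

CD = 0.0315 + 0.0577 × 0.679² = 0.0581
D = ½ρv²S·CD = ½ × 0.98 × 22.7² × 0.703 × 0.0581 = 10.3 N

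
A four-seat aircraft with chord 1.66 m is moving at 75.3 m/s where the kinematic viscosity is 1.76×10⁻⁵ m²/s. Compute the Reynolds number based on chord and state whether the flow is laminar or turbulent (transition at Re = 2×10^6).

Re = v·c/ν = 75.3 × 1.66 / (1.76×10⁻⁵) = 7.1×10^6
Since 7.1×10^6 > 2×10^6, the flow is turbulent.

Re = 7.1×10^6 (turbulent)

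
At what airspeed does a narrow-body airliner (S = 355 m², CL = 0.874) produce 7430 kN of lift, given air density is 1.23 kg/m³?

v = 197 m/s

L = ½ρv²S·CL ⇒ v = √(2L/(ρ·S·CL))
v = √(2 × 7.43×10^6 / (1.23 × 355 × 0.874)) = √38940 = 197 m/s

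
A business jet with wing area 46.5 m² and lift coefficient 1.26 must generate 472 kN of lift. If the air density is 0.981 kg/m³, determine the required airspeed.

v = 128 m/s

L = ½ρv²S·CL ⇒ v = √(2L/(ρ·S·CL))
v = √(2 × 4.72×10^5 / (0.981 × 46.5 × 1.26)) = √16420 = 128 m/s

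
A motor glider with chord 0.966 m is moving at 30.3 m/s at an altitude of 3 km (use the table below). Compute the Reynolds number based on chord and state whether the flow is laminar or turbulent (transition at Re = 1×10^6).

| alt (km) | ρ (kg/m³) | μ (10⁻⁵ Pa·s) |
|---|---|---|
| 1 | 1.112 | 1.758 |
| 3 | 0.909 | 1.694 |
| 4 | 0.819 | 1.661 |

Re = 1.57×10^6 (turbulent)

At 3 km, from the table: ρ = 0.909 kg/m³, μ = 1.694×10⁻⁵ Pa·s.
Re = ρ·v·c/μ = 0.909 × 30.3 × 0.966 / (1.694×10⁻⁵) = 1.57×10^6
Since 1.57×10^6 > 1×10^6, the flow is turbulent.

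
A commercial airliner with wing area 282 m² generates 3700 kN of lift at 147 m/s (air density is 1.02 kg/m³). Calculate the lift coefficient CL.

From L = ½ρv²S·CL, rearranging gives CL = 2L/(ρv²S).
CL = 2 × 3.7×10^6 / (1.02 × 147² × 282) = 1.19

CL = 1.19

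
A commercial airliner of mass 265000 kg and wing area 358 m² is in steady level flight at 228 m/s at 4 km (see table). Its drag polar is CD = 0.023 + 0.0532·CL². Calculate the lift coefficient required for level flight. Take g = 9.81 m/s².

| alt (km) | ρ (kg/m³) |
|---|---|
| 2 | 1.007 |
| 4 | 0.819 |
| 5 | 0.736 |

CL = 0.341

At 4 km, from the table: ρ = 0.819 kg/m³.
Level flight ⇒ L = W = m·g = 265000 × 9.81 = 2.5996×10^6 N.
q = ½ρv² = ½ × 0.819 × 228² = 21290 Pa.
CL = W/(q·S) = 2.5996×10^6 / (21290 × 358) = 0.3411.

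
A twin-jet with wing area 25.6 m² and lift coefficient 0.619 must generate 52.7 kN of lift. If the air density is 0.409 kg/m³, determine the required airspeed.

v = 128 m/s

L = ½ρv²S·CL ⇒ v = √(2L/(ρ·S·CL))
v = √(2 × 52700 / (0.409 × 25.6 × 0.619)) = √16260 = 128 m/s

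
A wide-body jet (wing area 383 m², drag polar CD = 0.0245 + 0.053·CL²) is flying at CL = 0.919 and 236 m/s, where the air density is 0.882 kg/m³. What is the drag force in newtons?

D = 6.52×10^5 N

CD = 0.0245 + 0.053 × 0.919² = 0.06926
D = ½ρv²S·CD = ½ × 0.882 × 236² × 383 × 0.06926 = 6.52×10^5 N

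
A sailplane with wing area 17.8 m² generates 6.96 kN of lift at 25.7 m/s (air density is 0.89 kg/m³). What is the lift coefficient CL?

From L = ½ρv²S·CL, rearranging gives CL = 2L/(ρv²S).
CL = 2 × 6960 / (0.89 × 25.7² × 17.8) = 1.33

CL = 1.33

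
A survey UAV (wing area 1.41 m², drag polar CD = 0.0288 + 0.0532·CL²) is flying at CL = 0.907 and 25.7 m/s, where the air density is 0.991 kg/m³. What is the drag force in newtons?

CD = 0.0288 + 0.0532 × 0.907² = 0.07256
D = ½ρv²S·CD = ½ × 0.991 × 25.7² × 1.41 × 0.07256 = 33.5 N

D = 33.5 N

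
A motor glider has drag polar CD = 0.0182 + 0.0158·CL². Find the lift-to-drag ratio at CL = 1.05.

CD = 0.0182 + 0.0158 × 1.05² = 0.03562
L/D = CL/CD = 1.05 / 0.03562 = 29.5

L/D = 29.5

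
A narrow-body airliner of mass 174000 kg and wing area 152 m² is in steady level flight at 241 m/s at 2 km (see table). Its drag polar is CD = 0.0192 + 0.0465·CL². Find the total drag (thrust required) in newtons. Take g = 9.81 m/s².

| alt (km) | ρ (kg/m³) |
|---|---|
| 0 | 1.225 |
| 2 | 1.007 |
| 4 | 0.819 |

D = 1.16×10^5 N

At 2 km, from the table: ρ = 1.007 kg/m³.
Level flight ⇒ L = W = m·g = 174000 × 9.81 = 1.7069×10^6 N.
q = ½ρv² = ½ × 1.007 × 241² = 29240 Pa.
Required CL = L/(qS) = 1.7069×10^6/(29240·152) = 0.384.
CD = 0.0192 + 0.0465 × 0.384² = 0.02606.
D = q·S·CD = 29240 × 152 × 0.02606 = 1.158×10^5 N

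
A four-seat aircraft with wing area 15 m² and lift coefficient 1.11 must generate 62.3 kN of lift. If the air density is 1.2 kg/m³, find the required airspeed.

L = ½ρv²S·CL ⇒ v = √(2L/(ρ·S·CL))
v = √(2 × 62300 / (1.2 × 15 × 1.11)) = √6236 = 79 m/s

v = 79 m/s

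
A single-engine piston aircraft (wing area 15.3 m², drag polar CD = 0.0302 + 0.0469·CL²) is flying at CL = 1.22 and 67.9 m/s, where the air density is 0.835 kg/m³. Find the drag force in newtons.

CD = 0.0302 + 0.0469 × 1.22² = 0.1
D = ½ρv²S·CD = ½ × 0.835 × 67.9² × 15.3 × 0.1 = 2950 N

D = 2950 N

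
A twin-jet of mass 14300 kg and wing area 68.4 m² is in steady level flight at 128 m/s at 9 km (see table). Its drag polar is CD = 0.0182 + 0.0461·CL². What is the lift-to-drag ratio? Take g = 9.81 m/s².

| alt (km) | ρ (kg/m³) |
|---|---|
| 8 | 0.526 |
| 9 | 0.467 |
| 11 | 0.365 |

L/D = 17

At 9 km, from the table: ρ = 0.467 kg/m³.
In steady level flight, lift balances weight: W = mg = 14300 × 9.81 = 1.4028×10^5 N.
q = ½ρv² = ½ × 0.467 × 128² = 3826 Pa.
CL = 2W/(ρv²S) = 2×1.4028×10^5/(0.467×128²×68.4) = 0.5361.
CD = 0.0182 + 0.0461 × 0.5361² = 0.03145.
L/D = CL/CD = 0.5361 / 0.03145 = 17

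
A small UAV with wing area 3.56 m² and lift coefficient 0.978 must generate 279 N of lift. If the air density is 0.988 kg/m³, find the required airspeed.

L = ½ρv²S·CL ⇒ v = √(2L/(ρ·S·CL))
v = √(2 × 279 / (0.988 × 3.56 × 0.978)) = √162.2 = 12.7 m/s

v = 12.7 m/s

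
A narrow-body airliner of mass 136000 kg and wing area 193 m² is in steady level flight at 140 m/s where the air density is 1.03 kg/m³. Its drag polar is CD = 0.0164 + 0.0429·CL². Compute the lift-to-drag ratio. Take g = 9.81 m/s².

L/D = 18.8

Weight W = mg = 136000 × 9.81 = 1.3342×10^6 N; in level flight L = W.
q = ½ρv² = ½ × 1.03 × 140² = 10090 Pa.
Required CL = L/(qS) = 1.3342×10^6/(10090·193) = 0.6848.
CD = 0.0164 + 0.0429 × 0.6848² = 0.03652.
L/D = CL/CD = 0.6848 / 0.03652 = 18.8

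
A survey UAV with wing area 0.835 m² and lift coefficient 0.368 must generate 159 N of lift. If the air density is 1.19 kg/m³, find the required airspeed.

L = ½ρv²S·CL ⇒ v = √(2L/(ρ·S·CL))
v = √(2 × 159 / (1.19 × 0.835 × 0.368)) = √869.7 = 29.5 m/s

v = 29.5 m/s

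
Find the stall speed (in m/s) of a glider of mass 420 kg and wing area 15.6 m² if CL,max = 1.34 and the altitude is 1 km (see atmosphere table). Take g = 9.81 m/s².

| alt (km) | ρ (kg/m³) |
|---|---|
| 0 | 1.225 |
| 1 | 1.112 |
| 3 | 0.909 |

V_stall = 18.8 m/s

At 1 km, from the table: ρ = 1.112 kg/m³.
At stall, lift equals weight: L = W = m·g = 420 × 9.81 = 4120 N.
V_stall = √(2W/(ρ·S·CL,max)) = √(2 × 4120 / (1.112 × 15.6 × 1.34))
V_stall = √354.5 = 18.8 m/s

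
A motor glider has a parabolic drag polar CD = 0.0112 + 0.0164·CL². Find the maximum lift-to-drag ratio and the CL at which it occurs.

For CD = CD0 + K·CL², (L/D)max occurs at CL* = √(CD0/K) and equals 1/(2√(K·CD0)).
(L/D)max = 1/(2√(0.0164 × 0.0112)) = 1/(2 × 0.01355) = 36.9
CL* = √(0.0112/0.0164) = 0.826

(L/D)max = 36.9, at CL = 0.826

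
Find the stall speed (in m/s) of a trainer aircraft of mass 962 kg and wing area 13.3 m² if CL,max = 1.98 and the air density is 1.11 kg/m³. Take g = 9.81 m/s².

V_stall = 25.4 m/s

At stall, lift equals weight: L = W = m·g = 962 × 9.81 = 9437 N.
From L = ½ρV²S·CL,max = W: V_stall = √(2W/(ρSCL,max)) = √(2·9437/(1.11·13.3·1.98))
V_stall = √645.7 = 25.4 m/s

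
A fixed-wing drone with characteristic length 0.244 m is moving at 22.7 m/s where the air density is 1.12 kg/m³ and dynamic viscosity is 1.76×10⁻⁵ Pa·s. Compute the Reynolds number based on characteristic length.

Re = 3.52×10^5

Re = ρ·v·c/μ = 1.12 × 22.7 × 0.244 / (1.76×10⁻⁵) = 3.52×10^5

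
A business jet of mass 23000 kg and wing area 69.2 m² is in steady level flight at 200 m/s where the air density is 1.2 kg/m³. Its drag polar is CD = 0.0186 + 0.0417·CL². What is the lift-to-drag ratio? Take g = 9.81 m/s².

L/D = 7.01

Level flight ⇒ L = W = m·g = 23000 × 9.81 = 2.2563×10^5 N.
q = ½ρv² = ½ × 1.2 × 200² = 24000 Pa.
CL = W/(q·S) = 2.2563×10^5 / (24000 × 69.2) = 0.1359.
CD = 0.0186 + 0.0417 × 0.1359² = 0.01937.
L/D = CL/CD = 0.1359 / 0.01937 = 7.01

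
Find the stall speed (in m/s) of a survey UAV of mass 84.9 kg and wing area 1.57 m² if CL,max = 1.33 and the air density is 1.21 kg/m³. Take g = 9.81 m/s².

Stall occurs when L = W at CL,max. W = mg = 84.9 × 9.81 = 832.9 N.
From L = ½ρV²S·CL,max = W: V_stall = √(2W/(ρSCL,max)) = √(2·832.9/(1.21·1.57·1.33))
V_stall = √659.3 = 25.7 m/s

V_stall = 25.7 m/s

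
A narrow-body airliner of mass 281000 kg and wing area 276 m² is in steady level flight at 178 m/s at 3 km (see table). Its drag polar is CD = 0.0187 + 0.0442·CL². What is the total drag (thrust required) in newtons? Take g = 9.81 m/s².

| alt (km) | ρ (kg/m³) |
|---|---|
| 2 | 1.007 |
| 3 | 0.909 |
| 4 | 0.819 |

D = 1.59×10^5 N

At 3 km, from the table: ρ = 0.909 kg/m³.
Weight W = mg = 281000 × 9.81 = 2.7566×10^6 N; in level flight L = W.
q = ½ρv² = ½ × 0.909 × 178² = 14400 Pa.
CL = W/(q·S) = 2.7566×10^6 / (14400 × 276) = 0.6936.
CD = 0.0187 + 0.0442 × 0.6936² = 0.03996.
D = q·S·CD = 14400 × 276 × 0.03996 = 1.588×10^5 N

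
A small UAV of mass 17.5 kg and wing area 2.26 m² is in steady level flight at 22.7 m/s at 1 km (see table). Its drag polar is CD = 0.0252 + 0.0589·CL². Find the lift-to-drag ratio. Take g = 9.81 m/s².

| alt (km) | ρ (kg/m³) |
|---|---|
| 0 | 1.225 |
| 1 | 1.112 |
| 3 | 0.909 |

L/D = 9.04

At 1 km, from the table: ρ = 1.112 kg/m³.
Weight W = mg = 17.5 × 9.81 = 171.68 N; in level flight L = W.
q = ½ρv² = ½ × 1.112 × 22.7² = 286.5 Pa.
CL = W/(q·S) = 171.68 / (286.5 × 2.26) = 0.2651.
CD = 0.0252 + 0.0589 × 0.2651² = 0.02934.
L/D = CL/CD = 0.2651 / 0.02934 = 9.04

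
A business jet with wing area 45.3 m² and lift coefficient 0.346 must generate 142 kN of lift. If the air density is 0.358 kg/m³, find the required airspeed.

v = 225 m/s

L = ½ρv²S·CL ⇒ v = √(2L/(ρ·S·CL))
v = √(2 × 1.42×10^5 / (0.358 × 45.3 × 0.346)) = √50610 = 225 m/s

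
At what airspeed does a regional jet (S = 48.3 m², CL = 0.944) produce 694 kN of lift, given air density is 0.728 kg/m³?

v = 204 m/s

L = ½ρv²S·CL ⇒ v = √(2L/(ρ·S·CL))
v = √(2 × 6.94×10^5 / (0.728 × 48.3 × 0.944)) = √41820 = 204 m/s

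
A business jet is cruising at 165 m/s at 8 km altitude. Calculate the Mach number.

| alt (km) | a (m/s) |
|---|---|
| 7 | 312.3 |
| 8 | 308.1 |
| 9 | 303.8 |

At 8 km, from the table: a = 308.1 m/s.
M = v/a = 165 / 308.1 = 0.536

M = 0.536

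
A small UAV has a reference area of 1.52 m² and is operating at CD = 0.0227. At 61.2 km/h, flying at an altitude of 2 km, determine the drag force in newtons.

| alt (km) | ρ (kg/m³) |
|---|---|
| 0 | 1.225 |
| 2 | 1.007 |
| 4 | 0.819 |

D = 5.02 N

At 2 km, from the table: ρ = 1.007 kg/m³.
Convert speed: v = 61.2 km/h ÷ 3.6 = 17 m/s.
Dynamic pressure q = ½ρv² = ½ × 1.007 × 17² = 145.5 Pa.
D = q·S·CD = 145.5 × 1.52 × 0.0227 = 5.02 N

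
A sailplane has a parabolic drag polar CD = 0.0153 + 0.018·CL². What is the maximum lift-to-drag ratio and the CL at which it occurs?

For CD = CD0 + K·CL², (L/D)max occurs at CL* = √(CD0/K) and equals 1/(2√(K·CD0)).
(L/D)max = 1/(2√(0.018 × 0.0153)) = 1/(2 × 0.0166) = 30.1
CL* = √(0.0153/0.018) = 0.922

(L/D)max = 30.1, at CL = 0.922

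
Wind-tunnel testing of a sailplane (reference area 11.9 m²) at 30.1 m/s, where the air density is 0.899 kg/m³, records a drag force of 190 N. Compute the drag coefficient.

From D = ½ρv²S·CD, rearranging gives CD = 2D/(ρv²S).
CD = 2 × 190 / (0.899 × 30.1² × 11.9) = 0.0392

CD = 0.0392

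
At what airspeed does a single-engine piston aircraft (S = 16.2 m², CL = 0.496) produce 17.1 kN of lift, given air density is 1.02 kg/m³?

L = ½ρv²S·CL ⇒ v = √(2L/(ρ·S·CL))
v = √(2 × 17100 / (1.02 × 16.2 × 0.496)) = √4173 = 64.6 m/s

v = 64.6 m/s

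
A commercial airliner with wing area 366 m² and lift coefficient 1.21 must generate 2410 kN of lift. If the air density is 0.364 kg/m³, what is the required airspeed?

L = ½ρv²S·CL ⇒ v = √(2L/(ρ·S·CL))
v = √(2 × 2.41×10^6 / (0.364 × 366 × 1.21)) = √29900 = 173 m/s

v = 173 m/s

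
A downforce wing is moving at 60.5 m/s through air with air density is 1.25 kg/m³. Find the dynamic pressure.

q = ½ρv² = ½ × 1.25 × 60.5² = 2290 Pa

q = 2290 Pa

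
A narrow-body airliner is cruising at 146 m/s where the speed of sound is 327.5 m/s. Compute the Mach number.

M = v/a = 146 / 327.5 = 0.446

M = 0.446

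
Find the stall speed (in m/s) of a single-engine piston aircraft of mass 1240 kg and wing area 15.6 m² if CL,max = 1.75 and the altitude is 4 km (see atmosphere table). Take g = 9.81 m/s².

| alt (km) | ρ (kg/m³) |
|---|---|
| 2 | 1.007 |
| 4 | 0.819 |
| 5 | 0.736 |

V_stall = 33 m/s

At 4 km, from the table: ρ = 0.819 kg/m³.
At stall, lift equals weight: L = W = m·g = 1240 × 9.81 = 12160 N.
V_stall = √(2W/(ρ·S·CL,max)) = √(2 × 12160 / (0.819 × 15.6 × 1.75))
V_stall = √1088 = 33 m/s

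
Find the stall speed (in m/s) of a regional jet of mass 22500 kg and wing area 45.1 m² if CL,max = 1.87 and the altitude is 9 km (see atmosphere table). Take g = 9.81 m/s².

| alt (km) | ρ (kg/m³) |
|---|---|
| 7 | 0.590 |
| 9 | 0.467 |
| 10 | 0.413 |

V_stall = 106 m/s

At 9 km, from the table: ρ = 0.467 kg/m³.
Stall occurs when L = W at CL,max. W = mg = 22500 × 9.81 = 2.207×10^5 N.
From L = ½ρV²S·CL,max = W: V_stall = √(2W/(ρSCL,max)) = √(2·2.207×10^5/(0.467·45.1·1.87))
V_stall = √11210 = 106 m/s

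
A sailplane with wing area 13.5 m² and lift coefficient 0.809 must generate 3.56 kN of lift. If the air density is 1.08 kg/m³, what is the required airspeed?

L = ½ρv²S·CL ⇒ v = √(2L/(ρ·S·CL))
v = √(2 × 3560 / (1.08 × 13.5 × 0.809)) = √603.6 = 24.6 m/s

v = 24.6 m/s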